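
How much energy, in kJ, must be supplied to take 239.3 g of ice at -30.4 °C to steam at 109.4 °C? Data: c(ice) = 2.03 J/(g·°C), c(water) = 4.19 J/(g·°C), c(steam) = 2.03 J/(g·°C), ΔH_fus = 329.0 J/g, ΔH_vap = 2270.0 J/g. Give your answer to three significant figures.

q1 (heat ice -30.4→0.0 °C): 239.3 × 2.03 × 30.4 = 14768 J
q2 (melt at 0 °C): 239.3 × 329.0 = 78730 J
q3 (heat water 0.0→100.0 °C): 239.3 × 4.19 × 100.0 = 100267 J
q4 (vaporize at 100 °C): 239.3 × 2270.0 = 543211 J
q5 (heat steam 100.0→109.4 °C): 239.3 × 2.03 × 9.4 = 4566 J
Total: 14768 + 78730 + 100267 + 543211 + 4566 = 741542 J = 742 kJ

q = 742 kJ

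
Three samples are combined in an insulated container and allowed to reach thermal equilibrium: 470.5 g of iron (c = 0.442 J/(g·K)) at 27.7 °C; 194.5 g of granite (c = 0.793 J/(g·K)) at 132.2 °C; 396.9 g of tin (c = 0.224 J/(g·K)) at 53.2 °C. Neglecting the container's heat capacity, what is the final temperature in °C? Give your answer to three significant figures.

T_f = 68.5 °C

Σ mᵢcᵢ(T − Tᵢ) = 0  ⇒  T = Σ mᵢcᵢTᵢ / Σ mᵢcᵢ
Σ mᵢcᵢ = 470.5×0.442 + 194.5×0.793 + 396.9×0.224 = 451.1051
Σ mᵢcᵢTᵢ = 207.961×27.7 + 154.2385×132.2 + 88.9056×53.2 = 30881
T = 30881 / 451.1051 = 68.46 °C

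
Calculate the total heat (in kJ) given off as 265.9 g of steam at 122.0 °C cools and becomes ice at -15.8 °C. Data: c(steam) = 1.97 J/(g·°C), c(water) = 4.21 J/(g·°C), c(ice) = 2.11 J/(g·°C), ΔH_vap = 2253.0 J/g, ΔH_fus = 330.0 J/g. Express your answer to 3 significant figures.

q1 (cool steam 122.0→100 °C): 265.9 × 1.97 × 22.0 = 11524 J
q2 (condense at 100 °C): 265.9 × 2253.0 = 599073 J
q3 (cool water 100→0 °C): 265.9 × 4.21 × 100.0 = 111944 J
q4 (freeze at 0 °C): 265.9 × 330.0 = 87747 J
q5 (cool ice 0→-15.8 °C): 265.9 × 2.11 × 15.8 = 8865 J
Total: 11524 + 599073 + 111944 + 87747 + 8865 = 819153 J = 819 kJ

q = 819 kJ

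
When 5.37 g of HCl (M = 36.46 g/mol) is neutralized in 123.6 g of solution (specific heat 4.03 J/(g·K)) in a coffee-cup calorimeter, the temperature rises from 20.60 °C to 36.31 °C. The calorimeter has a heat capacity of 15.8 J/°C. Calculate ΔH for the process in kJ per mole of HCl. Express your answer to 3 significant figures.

ΔH = -54.8 kJ/mol

|ΔT| = |36.31 − 20.60| = 15.71 °C
|q_surr| = (123.6 × 4.03 + 15.8) × 15.71 = 513.908 × 15.71 = 8073 J
n(HCl) = 5.37 / 36.46 = 0.1473 mol
Temperature rose, so q_rxn = −|q_surr| = -8.073 kJ
ΔH = q_rxn / n = -54.81 kJ/mol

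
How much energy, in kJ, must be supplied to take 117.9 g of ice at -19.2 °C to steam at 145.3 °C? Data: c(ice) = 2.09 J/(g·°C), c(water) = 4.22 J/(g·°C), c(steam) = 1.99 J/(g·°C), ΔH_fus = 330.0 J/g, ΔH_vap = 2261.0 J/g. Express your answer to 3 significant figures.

q = 371 kJ

q1 (heat ice -19.2→0.0 °C): 117.9 × 2.09 × 19.2 = 4731 J
q2 (melt at 0 °C): 117.9 × 330.0 = 38907 J
q3 (heat water 0.0→100.0 °C): 117.9 × 4.22 × 100.0 = 49754 J
q4 (vaporize at 100 °C): 117.9 × 2261.0 = 266572 J
q5 (heat steam 100.0→145.3 °C): 117.9 × 1.99 × 45.3 = 10628 J
Total: 4731 + 38907 + 49754 + 266572 + 10628 = 370592 J = 371 kJ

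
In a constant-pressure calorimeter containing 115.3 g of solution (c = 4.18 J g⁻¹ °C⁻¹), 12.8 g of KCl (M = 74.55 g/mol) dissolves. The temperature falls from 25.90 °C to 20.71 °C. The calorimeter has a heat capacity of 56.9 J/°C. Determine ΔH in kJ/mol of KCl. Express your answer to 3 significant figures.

|ΔT| = |20.71 − 25.90| = 5.19 °C
|q_surr| = (115.3 × 4.18 + 56.9) × 5.19 = 538.854 × 5.19 = 2797 J
n(KCl) = 12.8 / 74.55 = 0.1717 mol
Temperature fell, so q_rxn = +|q_surr| = 2.797 kJ
ΔH = q_rxn / n = 16.29 kJ/mol

ΔH = 16.3 kJ/mol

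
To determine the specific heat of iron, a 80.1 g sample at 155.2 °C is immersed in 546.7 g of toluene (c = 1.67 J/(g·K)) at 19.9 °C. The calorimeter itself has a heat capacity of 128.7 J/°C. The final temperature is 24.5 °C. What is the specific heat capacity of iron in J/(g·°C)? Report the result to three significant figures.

q_gained = (546.7 × 1.67 + 128.7) × (24.5 − 19.9) = 4792 J
q_lost = 80.1 × c × (155.2 − 24.5) = 10469.07 c
Set equal: c = 4792 / 10469.07 = 0.458 J/(g·°C)

c = 0.458 J/(g·°C)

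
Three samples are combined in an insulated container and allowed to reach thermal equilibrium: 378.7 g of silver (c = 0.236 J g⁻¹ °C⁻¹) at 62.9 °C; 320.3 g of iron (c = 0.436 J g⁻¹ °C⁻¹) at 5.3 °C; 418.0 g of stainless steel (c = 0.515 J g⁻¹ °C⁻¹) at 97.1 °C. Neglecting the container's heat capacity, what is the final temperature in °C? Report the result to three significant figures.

Σ mᵢcᵢ(T − Tᵢ) = 0  ⇒  T = Σ mᵢcᵢTᵢ / Σ mᵢcᵢ
Σ mᵢcᵢ = 378.7×0.236 + 320.3×0.436 + 418.0×0.515 = 444.2940
Σ mᵢcᵢTᵢ = 89.3732×62.9 + 139.6508×5.3 + 215.27×97.1 = 27264
T = 27264 / 444.2940 = 61.36 °C

T_f = 61.4 °C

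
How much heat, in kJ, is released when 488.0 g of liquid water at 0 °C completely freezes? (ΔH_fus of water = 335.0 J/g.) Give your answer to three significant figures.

q = m × ΔH_fus = 488.0 × 335.0 = 163480 J = 163 kJ

q = 163 kJ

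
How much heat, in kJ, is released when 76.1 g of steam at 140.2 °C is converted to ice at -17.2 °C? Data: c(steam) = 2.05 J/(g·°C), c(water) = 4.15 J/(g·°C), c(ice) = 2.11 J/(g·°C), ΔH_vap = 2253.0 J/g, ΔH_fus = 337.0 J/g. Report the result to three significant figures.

q = 238 kJ

q1 (cool steam 140.2→100 °C): 76.1 × 2.05 × 40.2 = 6271 J
q2 (condense at 100 °C): 76.1 × 2253.0 = 171453 J
q3 (cool water 100→0 °C): 76.1 × 4.15 × 100.0 = 31582 J
q4 (freeze at 0 °C): 76.1 × 337.0 = 25646 J
q5 (cool ice 0→-17.2 °C): 76.1 × 2.11 × 17.2 = 2762 J
Total: 6271 + 171453 + 31582 + 25646 + 2762 = 237714 J = 238 kJ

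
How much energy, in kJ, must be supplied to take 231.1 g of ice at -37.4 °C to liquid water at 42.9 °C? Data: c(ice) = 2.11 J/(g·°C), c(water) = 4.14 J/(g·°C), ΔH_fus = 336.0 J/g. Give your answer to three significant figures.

q1 (heat ice -37.4→0.0 °C): 231.1 × 2.11 × 37.4 = 18237 J
q2 (melt at 0 °C): 231.1 × 336.0 = 77650 J
q3 (heat water 0.0→42.9 °C): 231.1 × 4.14 × 42.9 = 41045 J
Total: 18237 + 77650 + 41045 = 136932 J = 137 kJ

q = 137 kJ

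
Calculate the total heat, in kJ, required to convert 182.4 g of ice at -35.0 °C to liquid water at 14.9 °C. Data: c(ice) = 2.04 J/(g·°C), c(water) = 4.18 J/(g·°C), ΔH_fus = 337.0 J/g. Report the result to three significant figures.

q1 (heat ice -35.0→0.0 °C): 182.4 × 2.04 × 35.0 = 13023 J
q2 (melt at 0 °C): 182.4 × 337.0 = 61469 J
q3 (heat water 0.0→14.9 °C): 182.4 × 4.18 × 14.9 = 11360 J
Total: 13023 + 61469 + 11360 = 85852 J = 85.9 kJ

q = 85.9 kJ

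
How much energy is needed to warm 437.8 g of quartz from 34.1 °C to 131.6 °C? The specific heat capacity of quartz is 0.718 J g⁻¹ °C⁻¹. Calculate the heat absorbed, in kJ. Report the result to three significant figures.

q = m c ΔT = 437.8 × 0.718 × (131.6 − 34.1)
q = 437.8 × 0.718 × 97.5 = 30648 J = 30.6 kJ

q = 30.6 kJ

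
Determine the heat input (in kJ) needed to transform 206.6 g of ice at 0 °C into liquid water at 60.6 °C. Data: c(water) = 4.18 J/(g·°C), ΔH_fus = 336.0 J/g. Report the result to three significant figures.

q = 122 kJ

q1 (melt at 0 °C): 206.6 × 336.0 = 69418 J
q2 (heat water 0.0→60.6 °C): 206.6 × 4.18 × 60.6 = 52333 J
Total: 69418 + 52333 = 121751 J = 122 kJ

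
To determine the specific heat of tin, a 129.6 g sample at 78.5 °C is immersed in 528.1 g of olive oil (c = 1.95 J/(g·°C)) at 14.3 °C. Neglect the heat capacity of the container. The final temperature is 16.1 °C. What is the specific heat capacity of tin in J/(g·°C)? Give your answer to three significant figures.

q_gained = (528.1 × 1.95) × (16.1 − 14.3) = 1854 J
q_lost = 129.6 × c × (78.5 − 16.1) = 8087.04 c
Set equal: c = 1854 / 8087.04 = 0.229 J/(g·°C)

c = 0.229 J/(g·°C)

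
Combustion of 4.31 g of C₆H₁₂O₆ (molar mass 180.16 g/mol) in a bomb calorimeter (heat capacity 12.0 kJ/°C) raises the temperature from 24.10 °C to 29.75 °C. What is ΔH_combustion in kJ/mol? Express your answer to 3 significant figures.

ΔT = 29.75 − 24.10 = 5.65 °C
q_cal = C_cal × ΔT = 12.0 × 5.65 = 67.8 kJ
n = 4.31 / 180.16 = 0.02392 mol
q_rxn = −q_cal = -67.8 kJ
ΔH = -67.8 / 0.02392 = -2834 kJ/mol

ΔH = -2830 kJ/mol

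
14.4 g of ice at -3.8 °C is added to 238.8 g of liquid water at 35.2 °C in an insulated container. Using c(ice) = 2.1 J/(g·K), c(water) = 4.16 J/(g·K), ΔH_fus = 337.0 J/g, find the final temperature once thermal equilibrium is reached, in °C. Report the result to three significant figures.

T_f = 28.5 °C

Heat to bring ice to 0 °C and melt it: q₁ = 14.4×2.1×3.8 + 14.4×337.0 = 4967.7 J
Heat the water can supply cooling to 0 °C: 238.8×4.16×35.2 = 34968.0 J > q₁, so all ice melts.
Energy balance: 238.8×4.16×(35.2 − T) = 4967.7 + 14.4×4.16×(T − 0)
993.408(35.2 − T) = 4967.7 + 59.904 T
34968.0 − 4967.7 = 1053.312 T
T = 30000.3 / 1053.312 = 28.48 °C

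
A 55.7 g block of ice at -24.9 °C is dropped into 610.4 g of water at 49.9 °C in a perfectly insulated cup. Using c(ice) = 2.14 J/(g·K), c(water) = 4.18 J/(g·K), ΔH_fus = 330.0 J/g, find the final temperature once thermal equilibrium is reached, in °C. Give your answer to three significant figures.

T_f = 38.1 °C

Heat to bring ice to 0 °C and melt it: q₁ = 55.7×2.14×24.9 + 55.7×330.0 = 21349 J
Heat the water can supply cooling to 0 °C: 610.4×4.18×49.9 = 127318 J > q₁, so all ice melts.
Energy balance: 610.4×4.18×(49.9 − T) = 21349 + 55.7×4.18×(T − 0)
2551.472(49.9 − T) = 21349 + 232.826 T
127318 − 21349 = 2784.298 T
T = 105969 / 2784.298 = 38.06 °C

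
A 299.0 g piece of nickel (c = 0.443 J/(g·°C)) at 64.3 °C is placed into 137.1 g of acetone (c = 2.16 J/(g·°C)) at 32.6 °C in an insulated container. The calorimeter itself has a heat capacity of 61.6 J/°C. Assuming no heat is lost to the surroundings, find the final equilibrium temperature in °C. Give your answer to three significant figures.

T_f = 41.2 °C

Heat lost by nickel = heat gained by acetone + calorimeter.
(299.0)(0.443)(64.3 − T) = [(137.1)(2.16) + 61.6](T − 32.6)
132.457 (64.3 − T) = 357.736 (T − 32.6)
8517.0 − 132.457 T = 357.736 T − 11662
20179.0 = 490.193 T
T = 41.17 °C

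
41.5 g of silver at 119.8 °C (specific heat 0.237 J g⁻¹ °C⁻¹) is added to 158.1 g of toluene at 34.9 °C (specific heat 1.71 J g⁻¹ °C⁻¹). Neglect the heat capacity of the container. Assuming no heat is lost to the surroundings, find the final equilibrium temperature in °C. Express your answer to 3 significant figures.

Heat lost by silver = heat gained by toluene.
(41.5)(0.237)(119.8 − T) = (158.1)(1.71)(T − 34.9)
9.8355 (119.8 − T) = 270.351 (T − 34.9)
1178.3 − 9.8355 T = 270.351 T − 9435.2
10613.5 = 280.1865 T
T = 37.88 °C

T_f = 37.9 °C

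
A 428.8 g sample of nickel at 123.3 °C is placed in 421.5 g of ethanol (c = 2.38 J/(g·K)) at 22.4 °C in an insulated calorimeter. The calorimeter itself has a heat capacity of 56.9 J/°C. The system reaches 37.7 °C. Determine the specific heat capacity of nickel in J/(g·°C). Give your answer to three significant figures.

c = 0.442 J/(g·°C)

q_gained = (421.5 × 2.38 + 56.9) × (37.7 − 22.4) = 16220 J
q_lost = 428.8 × c × (123.3 − 37.7) = 36705.28 c
Set equal: c = 16220 / 36705.28 = 0.442 J/(g·°C)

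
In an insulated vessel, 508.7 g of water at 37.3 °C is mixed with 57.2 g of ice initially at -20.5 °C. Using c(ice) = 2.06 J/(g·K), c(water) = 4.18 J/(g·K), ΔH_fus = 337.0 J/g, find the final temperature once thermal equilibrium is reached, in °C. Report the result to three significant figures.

T_f = 24.4 °C

Heat to bring ice to 0 °C and melt it: q₁ = 57.2×2.06×20.5 + 57.2×337.0 = 21692 J
Heat the water can supply cooling to 0 °C: 508.7×4.18×37.3 = 79313.5 J > q₁, so all ice melts.
Energy balance: 508.7×4.18×(37.3 − T) = 21692 + 57.2×4.18×(T − 0)
2126.366(37.3 − T) = 21692 + 239.096 T
79313.5 − 21692 = 2365.462 T
T = 57621.5 / 2365.462 = 24.36 °C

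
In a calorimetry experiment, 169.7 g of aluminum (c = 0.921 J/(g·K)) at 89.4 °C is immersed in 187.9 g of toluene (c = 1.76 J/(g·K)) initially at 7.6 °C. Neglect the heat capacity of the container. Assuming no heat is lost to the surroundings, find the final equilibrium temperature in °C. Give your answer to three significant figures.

Heat lost by aluminum = heat gained by toluene.
(169.7)(0.921)(89.4 − T) = (187.9)(1.76)(T − 7.6)
156.2937 (89.4 − T) = 330.704 (T − 7.6)
13973 − 156.2937 T = 330.704 T − 2513.4
16486.4 = 486.9977 T
T = 33.85 °C

T_f = 33.9 °C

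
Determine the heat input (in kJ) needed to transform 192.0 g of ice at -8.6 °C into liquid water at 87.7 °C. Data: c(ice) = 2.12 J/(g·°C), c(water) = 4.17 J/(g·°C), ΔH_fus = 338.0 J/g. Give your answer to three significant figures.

q = 139 kJ

q1 (heat ice -8.6→0.0 °C): 192.0 × 2.12 × 8.6 = 3501 J
q2 (melt at 0 °C): 192.0 × 338.0 = 64896 J
q3 (heat water 0.0→87.7 °C): 192.0 × 4.17 × 87.7 = 70216 J
Total: 3501 + 64896 + 70216 = 138613 J = 139 kJ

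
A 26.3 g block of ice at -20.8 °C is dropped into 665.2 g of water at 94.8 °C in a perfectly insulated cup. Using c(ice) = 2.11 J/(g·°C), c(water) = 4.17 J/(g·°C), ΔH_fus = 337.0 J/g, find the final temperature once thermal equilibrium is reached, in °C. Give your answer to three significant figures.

T_f = 87.7 °C

Heat to bring ice to 0 °C and melt it: q₁ = 26.3×2.11×20.8 + 26.3×337.0 = 10017 J
Heat the water can supply cooling to 0 °C: 665.2×4.17×94.8 = 262964 J > q₁, so all ice melts.
Energy balance: 665.2×4.17×(94.8 − T) = 10017 + 26.3×4.17×(T − 0)
2773.884(94.8 − T) = 10017 + 109.671 T
262964 − 10017 = 2883.555 T
T = 252947 / 2883.555 = 87.72 °C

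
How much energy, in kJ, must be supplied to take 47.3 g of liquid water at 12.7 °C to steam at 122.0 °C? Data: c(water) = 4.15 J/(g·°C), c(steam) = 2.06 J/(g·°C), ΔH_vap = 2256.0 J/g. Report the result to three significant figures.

q = 126 kJ

q1 (heat water 12.7→100.0 °C): 47.3 × 4.15 × 87.3 = 17137 J
q2 (vaporize at 100 °C): 47.3 × 2256.0 = 106709 J
q3 (heat steam 100.0→122.0 °C): 47.3 × 2.06 × 22.0 = 2144 J
Total: 17137 + 106709 + 2144 = 125990 J = 126 kJ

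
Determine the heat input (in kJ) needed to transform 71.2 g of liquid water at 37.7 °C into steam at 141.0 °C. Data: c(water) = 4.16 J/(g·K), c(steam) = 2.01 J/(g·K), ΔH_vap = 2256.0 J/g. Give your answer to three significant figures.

q = 185 kJ

q1 (heat water 37.7→100.0 °C): 71.2 × 4.16 × 62.3 = 18453 J
q2 (vaporize at 100 °C): 71.2 × 2256.0 = 160627 J
q3 (heat steam 100.0→141.0 °C): 71.2 × 2.01 × 41.0 = 5868 J
Total: 18453 + 160627 + 5868 = 184948 J = 185 kJ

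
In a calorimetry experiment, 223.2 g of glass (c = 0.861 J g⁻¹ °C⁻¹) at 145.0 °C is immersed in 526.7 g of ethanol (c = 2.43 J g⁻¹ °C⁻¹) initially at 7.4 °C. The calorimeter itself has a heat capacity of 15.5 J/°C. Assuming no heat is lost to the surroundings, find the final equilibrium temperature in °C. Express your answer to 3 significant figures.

T_f = 25.2 °C

Heat lost by glass = heat gained by ethanol + calorimeter.
(223.2)(0.861)(145.0 − T) = [(526.7)(2.43) + 15.5](T − 7.4)
192.1752 (145.0 − T) = 1295.381 (T − 7.4)
27865 − 192.1752 T = 1295.381 T − 9585.8
37450.8 = 1487.5562 T
T = 25.18 °C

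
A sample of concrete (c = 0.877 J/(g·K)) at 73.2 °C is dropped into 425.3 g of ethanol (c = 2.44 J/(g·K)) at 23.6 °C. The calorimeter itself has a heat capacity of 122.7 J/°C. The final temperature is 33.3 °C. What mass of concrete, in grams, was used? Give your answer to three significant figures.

q_gained = (425.3 × 2.44 + 122.7) × (33.3 − 23.6) = 11260 J
q_lost = m × 0.877 × (73.2 − 33.3) = 34.9923 m
m = 11260 / 34.9923 = 322 g

m = 322 g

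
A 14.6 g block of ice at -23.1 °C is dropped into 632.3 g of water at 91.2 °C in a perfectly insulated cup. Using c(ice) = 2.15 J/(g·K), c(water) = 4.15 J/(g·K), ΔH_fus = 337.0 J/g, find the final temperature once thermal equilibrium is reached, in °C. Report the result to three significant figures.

Heat to bring ice to 0 °C and melt it: q₁ = 14.6×2.15×23.1 + 14.6×337.0 = 5645.3 J
Heat the water can supply cooling to 0 °C: 632.3×4.15×91.2 = 239313 J > q₁, so all ice melts.
Energy balance: 632.3×4.15×(91.2 − T) = 5645.3 + 14.6×4.15×(T − 0)
2624.045(91.2 − T) = 5645.3 + 60.59 T
239313 − 5645.3 = 2684.635 T
T = 233667.7 / 2684.635 = 87.04 °C

T_f = 87.0 °C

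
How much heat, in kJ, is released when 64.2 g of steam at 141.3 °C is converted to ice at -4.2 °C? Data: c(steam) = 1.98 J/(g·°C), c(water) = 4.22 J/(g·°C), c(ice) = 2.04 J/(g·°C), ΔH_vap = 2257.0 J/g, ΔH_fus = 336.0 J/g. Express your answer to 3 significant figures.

q = 199 kJ

q1 (cool steam 141.3→100 °C): 64.2 × 1.98 × 41.3 = 5250 J
q2 (condense at 100 °C): 64.2 × 2257.0 = 144899 J
q3 (cool water 100→0 °C): 64.2 × 4.22 × 100.0 = 27092 J
q4 (freeze at 0 °C): 64.2 × 336.0 = 21571 J
q5 (cool ice 0→-4.2 °C): 64.2 × 2.04 × 4.2 = 550 J
Total: 5250 + 144899 + 27092 + 21571 + 550 = 199362 J = 199 kJ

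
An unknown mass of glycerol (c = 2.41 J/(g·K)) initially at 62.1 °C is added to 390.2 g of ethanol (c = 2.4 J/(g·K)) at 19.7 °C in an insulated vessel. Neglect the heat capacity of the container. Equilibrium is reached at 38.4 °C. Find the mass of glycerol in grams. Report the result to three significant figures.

m = 307 g

q_gained = (390.2 × 2.4) × (38.4 − 19.7) = 17510 J
q_lost = m × 2.41 × (62.1 − 38.4) = 57.117 m
m = 17510 / 57.117 = 307 g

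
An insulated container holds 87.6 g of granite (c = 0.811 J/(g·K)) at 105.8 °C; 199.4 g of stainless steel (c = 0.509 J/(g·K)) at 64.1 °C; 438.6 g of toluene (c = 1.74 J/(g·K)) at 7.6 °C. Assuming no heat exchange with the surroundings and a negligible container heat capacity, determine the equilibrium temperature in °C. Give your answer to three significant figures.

Σ mᵢcᵢ(T − Tᵢ) = 0  ⇒  T = Σ mᵢcᵢTᵢ / Σ mᵢcᵢ
Σ mᵢcᵢ = 87.6×0.811 + 199.4×0.509 + 438.6×1.74 = 935.7022
Σ mᵢcᵢTᵢ = 71.0436×105.8 + 101.4946×64.1 + 763.164×7.6 = 19822
T = 19822 / 935.7022 = 21.18 °C

T_f = 21.2 °C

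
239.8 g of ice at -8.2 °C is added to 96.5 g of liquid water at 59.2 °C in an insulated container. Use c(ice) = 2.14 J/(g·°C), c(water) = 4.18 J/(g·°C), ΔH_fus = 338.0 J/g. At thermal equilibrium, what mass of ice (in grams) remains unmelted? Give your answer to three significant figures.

m_ice remaining = 182 g

Heat to warm all ice to 0 °C: 239.8×2.14×8.2 = 4208.0 J
Heat released by water cooling to 0 °C: 96.5×4.18×59.2 = 23880 J
23880 J < 4208.0 + 239.8×338.0 = 85260.4 J, so not all ice melts; final T = 0 °C.
Heat left for melting: 23880 − 4208.0 = 19672.0 J
Mass melted = 19672.0 / 338.0 = 58.20 g
Ice remaining = 239.8 − 58.20 = 181.60 g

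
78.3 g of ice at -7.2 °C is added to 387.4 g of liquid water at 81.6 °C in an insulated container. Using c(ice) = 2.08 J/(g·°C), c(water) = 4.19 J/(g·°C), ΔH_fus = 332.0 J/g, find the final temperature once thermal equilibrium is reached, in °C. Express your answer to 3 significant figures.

T_f = 54.0 °C

Heat to bring ice to 0 °C and melt it: q₁ = 78.3×2.08×7.2 + 78.3×332.0 = 27168 J
Heat the water can supply cooling to 0 °C: 387.4×4.19×81.6 = 132454 J > q₁, so all ice melts.
Energy balance: 387.4×4.19×(81.6 − T) = 27168 + 78.3×4.19×(T − 0)
1623.206(81.6 − T) = 27168 + 328.077 T
132454 − 27168 = 1951.283 T
T = 105286 / 1951.283 = 53.96 °C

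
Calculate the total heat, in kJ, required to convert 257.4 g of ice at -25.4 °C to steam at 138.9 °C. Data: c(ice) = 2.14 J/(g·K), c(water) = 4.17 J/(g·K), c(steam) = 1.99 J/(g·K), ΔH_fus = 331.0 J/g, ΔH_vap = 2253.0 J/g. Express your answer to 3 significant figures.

q = 806 kJ

q1 (heat ice -25.4→0.0 °C): 257.4 × 2.14 × 25.4 = 13991 J
q2 (melt at 0 °C): 257.4 × 331.0 = 85199 J
q3 (heat water 0.0→100.0 °C): 257.4 × 4.17 × 100.0 = 107336 J
q4 (vaporize at 100 °C): 257.4 × 2253.0 = 579922 J
q5 (heat steam 100.0→138.9 °C): 257.4 × 1.99 × 38.9 = 19926 J
Total: 13991 + 85199 + 107336 + 579922 + 19926 = 806374 J = 806 kJ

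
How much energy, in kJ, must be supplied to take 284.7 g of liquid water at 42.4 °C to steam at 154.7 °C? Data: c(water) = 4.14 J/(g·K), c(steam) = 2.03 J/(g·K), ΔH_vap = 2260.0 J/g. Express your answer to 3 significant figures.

q1 (heat water 42.4→100.0 °C): 284.7 × 4.14 × 57.6 = 67891 J
q2 (vaporize at 100 °C): 284.7 × 2260.0 = 643422 J
q3 (heat steam 100.0→154.7 °C): 284.7 × 2.03 × 54.7 = 31613 J
Total: 67891 + 643422 + 31613 = 742926 J = 743 kJ

q = 743 kJ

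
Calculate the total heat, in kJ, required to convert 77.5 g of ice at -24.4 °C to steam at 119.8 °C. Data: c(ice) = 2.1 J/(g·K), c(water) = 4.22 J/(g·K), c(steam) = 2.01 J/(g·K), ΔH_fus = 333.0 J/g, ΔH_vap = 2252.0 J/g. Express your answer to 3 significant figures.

q1 (heat ice -24.4→0.0 °C): 77.5 × 2.1 × 24.4 = 3971 J
q2 (melt at 0 °C): 77.5 × 333.0 = 25808 J
q3 (heat water 0.0→100.0 °C): 77.5 × 4.22 × 100.0 = 32705 J
q4 (vaporize at 100 °C): 77.5 × 2252.0 = 174530 J
q5 (heat steam 100.0→119.8 °C): 77.5 × 2.01 × 19.8 = 3084 J
Total: 3971 + 25808 + 32705 + 174530 + 3084 = 240098 J = 240 kJ

q = 240 kJ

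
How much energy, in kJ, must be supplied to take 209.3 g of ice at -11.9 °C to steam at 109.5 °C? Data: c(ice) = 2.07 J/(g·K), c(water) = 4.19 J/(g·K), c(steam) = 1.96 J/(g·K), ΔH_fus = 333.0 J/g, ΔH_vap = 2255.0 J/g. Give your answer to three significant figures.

q = 638 kJ

q1 (heat ice -11.9→0.0 °C): 209.3 × 2.07 × 11.9 = 5156 J
q2 (melt at 0 °C): 209.3 × 333.0 = 69697 J
q3 (heat water 0.0→100.0 °C): 209.3 × 4.19 × 100.0 = 87697 J
q4 (vaporize at 100 °C): 209.3 × 2255.0 = 471972 J
q5 (heat steam 100.0→109.5 °C): 209.3 × 1.96 × 9.5 = 3897 J
Total: 5156 + 69697 + 87697 + 471972 + 3897 = 638419 J = 638 kJ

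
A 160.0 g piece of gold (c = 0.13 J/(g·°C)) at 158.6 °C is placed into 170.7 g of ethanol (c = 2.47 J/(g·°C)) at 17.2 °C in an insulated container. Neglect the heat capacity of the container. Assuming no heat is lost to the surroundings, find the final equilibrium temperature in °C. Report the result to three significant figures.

T_f = 23.8 °C

Heat lost by gold = heat gained by ethanol.
(160.0)(0.13)(158.6 − T) = (170.7)(2.47)(T − 17.2)
20.8 (158.6 − T) = 421.629 (T − 17.2)
3298.9 − 20.8 T = 421.629 T − 7252.0
10550.9 = 442.429 T
T = 23.848 °C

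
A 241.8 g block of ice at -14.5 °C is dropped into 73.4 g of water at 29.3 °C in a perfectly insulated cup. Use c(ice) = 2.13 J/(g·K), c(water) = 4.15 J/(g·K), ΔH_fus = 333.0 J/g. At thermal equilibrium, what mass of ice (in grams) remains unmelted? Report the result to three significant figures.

m_ice remaining = 237 g

Heat to warm all ice to 0 °C: 241.8×2.13×14.5 = 7468.0 J
Heat released by water cooling to 0 °C: 73.4×4.15×29.3 = 8925.1 J
8925.1 J < 7468.0 + 241.8×333.0 = 87987.4 J, so not all ice melts; final T = 0 °C.
Heat left for melting: 8925.1 − 7468.0 = 1457.1 J
Mass melted = 1457.1 / 333.0 = 4.376 g
Ice remaining = 241.8 − 4.376 = 237.424 g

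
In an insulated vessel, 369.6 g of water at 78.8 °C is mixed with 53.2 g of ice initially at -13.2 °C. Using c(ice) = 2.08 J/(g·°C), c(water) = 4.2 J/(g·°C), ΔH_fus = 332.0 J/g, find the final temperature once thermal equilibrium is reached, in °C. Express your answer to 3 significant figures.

Heat to bring ice to 0 °C and melt it: q₁ = 53.2×2.08×13.2 + 53.2×332.0 = 19123 J
Heat the water can supply cooling to 0 °C: 369.6×4.2×78.8 = 122323 J > q₁, so all ice melts.
Energy balance: 369.6×4.2×(78.8 − T) = 19123 + 53.2×4.2×(T − 0)
1552.32(78.8 − T) = 19123 + 223.44 T
122323 − 19123 = 1775.76 T
T = 103200 / 1775.76 = 58.12 °C

T_f = 58.1 °C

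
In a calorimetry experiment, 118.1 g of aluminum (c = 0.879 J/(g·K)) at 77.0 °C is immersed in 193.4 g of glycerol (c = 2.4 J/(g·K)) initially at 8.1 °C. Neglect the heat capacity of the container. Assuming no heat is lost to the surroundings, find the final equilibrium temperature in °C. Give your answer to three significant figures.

Heat lost by aluminum = heat gained by glycerol.
(118.1)(0.879)(77.0 − T) = (193.4)(2.4)(T − 8.1)
103.8099 (77.0 − T) = 464.16 (T − 8.1)
7993.4 − 103.8099 T = 464.16 T − 3759.7
11753.1 = 567.9699 T
T = 20.69 °C

T_f = 20.7 °C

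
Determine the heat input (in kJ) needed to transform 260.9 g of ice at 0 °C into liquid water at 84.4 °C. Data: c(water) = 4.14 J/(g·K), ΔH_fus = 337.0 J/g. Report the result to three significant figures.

q = 179 kJ

q1 (melt at 0 °C): 260.9 × 337.0 = 87923 J
q2 (heat water 0.0→84.4 °C): 260.9 × 4.14 × 84.4 = 91163 J
Total: 87923 + 91163 = 179086 J = 179 kJ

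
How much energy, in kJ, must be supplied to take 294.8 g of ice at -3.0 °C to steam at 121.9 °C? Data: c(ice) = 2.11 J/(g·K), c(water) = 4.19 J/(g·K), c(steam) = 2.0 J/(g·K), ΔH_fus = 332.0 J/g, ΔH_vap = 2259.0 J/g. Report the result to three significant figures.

q = 902 kJ

q1 (heat ice -3.0→0.0 °C): 294.8 × 2.11 × 3.0 = 1866 J
q2 (melt at 0 °C): 294.8 × 332.0 = 97874 J
q3 (heat water 0.0→100.0 °C): 294.8 × 4.19 × 100.0 = 123521 J
q4 (vaporize at 100 °C): 294.8 × 2259.0 = 665953 J
q5 (heat steam 100.0→121.9 °C): 294.8 × 2.0 × 21.9 = 12912 J
Total: 1866 + 97874 + 123521 + 665953 + 12912 = 902126 J = 902 kJ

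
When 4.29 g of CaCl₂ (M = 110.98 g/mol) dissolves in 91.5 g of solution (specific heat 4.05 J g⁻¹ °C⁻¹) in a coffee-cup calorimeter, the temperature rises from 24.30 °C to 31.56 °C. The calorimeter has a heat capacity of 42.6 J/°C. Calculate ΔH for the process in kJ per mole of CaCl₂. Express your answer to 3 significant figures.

|ΔT| = |31.56 − 24.30| = 7.26 °C
|q_surr| = (91.5 × 4.05 + 42.6) × 7.26 = 413.175 × 7.26 = 3000 J
n(CaCl₂) = 4.29 / 110.98 = 0.03866 mol
Temperature rose, so q_rxn = −|q_surr| = -3.000 kJ
ΔH = q_rxn / n = -77.60 kJ/mol

ΔH = -77.6 kJ/mol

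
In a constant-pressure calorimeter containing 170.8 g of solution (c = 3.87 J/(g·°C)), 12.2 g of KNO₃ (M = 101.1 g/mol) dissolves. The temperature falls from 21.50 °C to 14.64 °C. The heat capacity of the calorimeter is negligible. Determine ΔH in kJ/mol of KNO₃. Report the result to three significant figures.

|ΔT| = |14.64 − 21.50| = 6.86 °C
|q_surr| = (170.8 × 3.87) × 6.86 = 660.996 × 6.86 = 4534 J
n(KNO₃) = 12.2 / 101.1 = 0.1207 mol
Temperature fell, so q_rxn = +|q_surr| = 4.534 kJ
ΔH = q_rxn / n = 37.56 kJ/mol

ΔH = 37.6 kJ/mol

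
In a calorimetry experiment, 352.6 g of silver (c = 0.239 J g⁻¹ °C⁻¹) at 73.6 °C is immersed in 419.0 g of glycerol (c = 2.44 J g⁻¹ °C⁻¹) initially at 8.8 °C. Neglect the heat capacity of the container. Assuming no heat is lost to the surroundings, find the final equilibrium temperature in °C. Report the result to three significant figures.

Heat lost by silver = heat gained by glycerol.
(352.6)(0.239)(73.6 − T) = (419.0)(2.44)(T − 8.8)
84.2714 (73.6 − T) = 1022.36 (T − 8.8)
6202.4 − 84.2714 T = 1022.36 T − 8996.8
15199.2 = 1106.6314 T
T = 13.73 °C

T_f = 13.7 °C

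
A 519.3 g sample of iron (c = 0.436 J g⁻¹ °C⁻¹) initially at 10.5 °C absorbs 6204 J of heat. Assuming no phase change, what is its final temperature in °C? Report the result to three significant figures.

T_f = 37.9 °C

ΔT = q / (m c) = 6204 / (519.3 × 0.436) = 27.40 °C
T_f = 10.5 + 27.40 = 37.90 °C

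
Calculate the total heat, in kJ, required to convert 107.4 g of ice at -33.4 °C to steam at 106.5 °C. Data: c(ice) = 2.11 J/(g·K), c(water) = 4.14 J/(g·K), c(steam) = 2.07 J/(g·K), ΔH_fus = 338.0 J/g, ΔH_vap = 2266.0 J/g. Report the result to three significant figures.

q1 (heat ice -33.4→0.0 °C): 107.4 × 2.11 × 33.4 = 7569 J
q2 (melt at 0 °C): 107.4 × 338.0 = 36301 J
q3 (heat water 0.0→100.0 °C): 107.4 × 4.14 × 100.0 = 44464 J
q4 (vaporize at 100 °C): 107.4 × 2266.0 = 243368 J
q5 (heat steam 100.0→106.5 °C): 107.4 × 2.07 × 6.5 = 1445 J
Total: 7569 + 36301 + 44464 + 243368 + 1445 = 333147 J = 333 kJ

q = 333 kJ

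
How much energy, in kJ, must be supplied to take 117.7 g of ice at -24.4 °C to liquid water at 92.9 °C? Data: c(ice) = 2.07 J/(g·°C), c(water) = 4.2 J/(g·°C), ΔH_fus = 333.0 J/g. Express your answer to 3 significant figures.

q1 (heat ice -24.4→0.0 °C): 117.7 × 2.07 × 24.4 = 5945 J
q2 (melt at 0 °C): 117.7 × 333.0 = 39194 J
q3 (heat water 0.0→92.9 °C): 117.7 × 4.2 × 92.9 = 45924 J
Total: 5945 + 39194 + 45924 = 91063 J = 91.1 kJ

q = 91.1 kJ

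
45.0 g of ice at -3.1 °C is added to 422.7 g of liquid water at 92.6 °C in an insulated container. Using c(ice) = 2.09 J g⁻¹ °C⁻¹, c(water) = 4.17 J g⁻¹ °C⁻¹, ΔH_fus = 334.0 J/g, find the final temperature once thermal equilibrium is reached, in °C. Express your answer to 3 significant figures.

T_f = 75.8 °C

Heat to bring ice to 0 °C and melt it: q₁ = 45.0×2.09×3.1 + 45.0×334.0 = 15322 J
Heat the water can supply cooling to 0 °C: 422.7×4.17×92.6 = 163222 J > q₁, so all ice melts.
Energy balance: 422.7×4.17×(92.6 − T) = 15322 + 45.0×4.17×(T − 0)
1762.659(92.6 − T) = 15322 + 187.65 T
163222 − 15322 = 1950.309 T
T = 147900 / 1950.309 = 75.83 °C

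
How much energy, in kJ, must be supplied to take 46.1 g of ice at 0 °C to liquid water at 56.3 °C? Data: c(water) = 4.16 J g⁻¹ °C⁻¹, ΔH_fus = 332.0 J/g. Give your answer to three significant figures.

q = 26.1 kJ

q1 (melt at 0 °C): 46.1 × 332.0 = 15305 J
q2 (heat water 0.0→56.3 °C): 46.1 × 4.16 × 56.3 = 10797 J
Total: 15305 + 10797 = 26102 J = 26.1 kJ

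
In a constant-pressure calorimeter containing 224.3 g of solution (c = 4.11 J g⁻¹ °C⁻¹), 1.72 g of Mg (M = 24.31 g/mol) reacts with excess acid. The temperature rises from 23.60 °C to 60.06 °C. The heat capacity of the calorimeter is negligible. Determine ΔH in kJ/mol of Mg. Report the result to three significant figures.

ΔH = -475 kJ/mol

|ΔT| = |60.06 − 23.60| = 36.46 °C
|q_surr| = (224.3 × 4.11) × 36.46 = 921.873 × 36.46 = 33610 J
n(Mg) = 1.72 / 24.31 = 0.07075 mol
Temperature rose, so q_rxn = −|q_surr| = -33.61 kJ
ΔH = q_rxn / n = -475.1 kJ/mol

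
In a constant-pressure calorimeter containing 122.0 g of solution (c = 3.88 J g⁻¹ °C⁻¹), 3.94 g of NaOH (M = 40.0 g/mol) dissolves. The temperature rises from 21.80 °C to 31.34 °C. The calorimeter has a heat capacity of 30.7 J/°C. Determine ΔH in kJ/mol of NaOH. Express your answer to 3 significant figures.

ΔH = -48.8 kJ/mol

|ΔT| = |31.34 − 21.80| = 9.54 °C
|q_surr| = (122.0 × 3.88 + 30.7) × 9.54 = 504.06 × 9.54 = 4809 J
n(NaOH) = 3.94 / 40.0 = 0.09850 mol
Temperature rose, so q_rxn = −|q_surr| = -4.809 kJ
ΔH = q_rxn / n = -48.82 kJ/mol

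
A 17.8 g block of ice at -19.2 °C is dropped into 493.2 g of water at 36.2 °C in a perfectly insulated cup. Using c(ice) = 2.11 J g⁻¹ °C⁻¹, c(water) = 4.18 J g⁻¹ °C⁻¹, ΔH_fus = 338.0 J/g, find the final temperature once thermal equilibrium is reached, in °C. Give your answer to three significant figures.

Heat to bring ice to 0 °C and melt it: q₁ = 17.8×2.11×19.2 + 17.8×338.0 = 6737.5 J
Heat the water can supply cooling to 0 °C: 493.2×4.18×36.2 = 74629.1 J > q₁, so all ice melts.
Energy balance: 493.2×4.18×(36.2 − T) = 6737.5 + 17.8×4.18×(T − 0)
2061.576(36.2 − T) = 6737.5 + 74.404 T
74629.1 − 6737.5 = 2135.980 T
T = 67891.6 / 2135.980 = 31.78 °C

T_f = 31.8 °C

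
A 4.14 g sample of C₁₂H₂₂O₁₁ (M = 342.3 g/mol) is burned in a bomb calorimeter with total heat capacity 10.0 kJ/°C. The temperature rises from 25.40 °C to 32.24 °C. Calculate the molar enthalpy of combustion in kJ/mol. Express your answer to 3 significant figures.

ΔT = 32.24 − 25.40 = 6.84 °C
q_cal = C_cal × ΔT = 10.0 × 6.84 = 68.4 kJ
n = 4.14 / 342.3 = 0.01209 mol
q_rxn = −q_cal = -68.4 kJ
ΔH = -68.4 / 0.01209 = -5658 kJ/mol

ΔH = -5660 kJ/mol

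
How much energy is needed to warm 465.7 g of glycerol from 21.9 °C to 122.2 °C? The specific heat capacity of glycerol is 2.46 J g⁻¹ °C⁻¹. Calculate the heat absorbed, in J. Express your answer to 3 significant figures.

q = m c ΔT = 465.7 × 2.46 × (122.2 − 21.9)
q = 465.7 × 2.46 × 100.3 = 114900 J

q = 115000 J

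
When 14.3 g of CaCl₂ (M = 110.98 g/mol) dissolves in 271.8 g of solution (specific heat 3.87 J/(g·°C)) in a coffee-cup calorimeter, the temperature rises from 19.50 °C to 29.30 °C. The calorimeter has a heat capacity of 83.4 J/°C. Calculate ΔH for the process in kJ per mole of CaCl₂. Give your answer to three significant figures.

ΔH = -86.3 kJ/mol

|ΔT| = |29.30 − 19.50| = 9.80 °C
|q_surr| = (271.8 × 3.87 + 83.4) × 9.80 = 1135.266 × 9.80 = 11130 J
n(CaCl₂) = 14.3 / 110.98 = 0.1289 mol
Temperature rose, so q_rxn = −|q_surr| = -11.13 kJ
ΔH = q_rxn / n = -86.346 kJ/mol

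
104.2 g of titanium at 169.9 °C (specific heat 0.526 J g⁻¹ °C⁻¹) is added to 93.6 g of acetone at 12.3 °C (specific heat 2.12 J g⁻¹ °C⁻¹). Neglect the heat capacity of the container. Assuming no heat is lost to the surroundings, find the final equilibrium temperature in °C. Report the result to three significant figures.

Heat lost by titanium = heat gained by acetone.
(104.2)(0.526)(169.9 − T) = (93.6)(2.12)(T − 12.3)
54.8092 (169.9 − T) = 198.432 (T − 12.3)
9312.1 − 54.8092 T = 198.432 T − 2440.7
11752.8 = 253.2412 T
T = 46.41 °C

T_f = 46.4 °C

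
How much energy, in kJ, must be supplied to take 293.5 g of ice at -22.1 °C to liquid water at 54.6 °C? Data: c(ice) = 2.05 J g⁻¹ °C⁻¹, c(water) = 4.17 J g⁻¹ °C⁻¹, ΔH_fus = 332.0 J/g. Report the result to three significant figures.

q1 (heat ice -22.1→0.0 °C): 293.5 × 2.05 × 22.1 = 13297 J
q2 (melt at 0 °C): 293.5 × 332.0 = 97442 J
q3 (heat water 0.0→54.6 °C): 293.5 × 4.17 × 54.6 = 66825 J
Total: 13297 + 97442 + 66825 = 177564 J = 178 kJ

q = 178 kJ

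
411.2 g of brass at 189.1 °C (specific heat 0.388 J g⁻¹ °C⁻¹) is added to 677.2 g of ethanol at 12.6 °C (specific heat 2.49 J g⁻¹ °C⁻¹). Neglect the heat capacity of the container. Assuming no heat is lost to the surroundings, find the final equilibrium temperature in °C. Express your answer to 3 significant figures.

Heat lost by brass = heat gained by ethanol.
(411.2)(0.388)(189.1 − T) = (677.2)(2.49)(T − 12.6)
159.5456 (189.1 − T) = 1686.228 (T − 12.6)
30170 − 159.5456 T = 1686.228 T − 21246
51416 = 1845.7736 T
T = 27.86 °C

T_f = 27.9 °C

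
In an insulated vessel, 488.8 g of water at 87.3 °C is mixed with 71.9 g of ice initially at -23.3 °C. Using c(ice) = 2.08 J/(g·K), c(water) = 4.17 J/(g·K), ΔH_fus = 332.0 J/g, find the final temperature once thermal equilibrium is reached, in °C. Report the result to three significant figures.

T_f = 64.4 °C

Heat to bring ice to 0 °C and melt it: q₁ = 71.9×2.08×23.3 + 71.9×332.0 = 27355 J
Heat the water can supply cooling to 0 °C: 488.8×4.17×87.3 = 177943 J > q₁, so all ice melts.
Energy balance: 488.8×4.17×(87.3 − T) = 27355 + 71.9×4.17×(T − 0)
2038.296(87.3 − T) = 27355 + 299.823 T
177943 − 27355 = 2338.119 T
T = 150588 / 2338.119 = 64.41 °C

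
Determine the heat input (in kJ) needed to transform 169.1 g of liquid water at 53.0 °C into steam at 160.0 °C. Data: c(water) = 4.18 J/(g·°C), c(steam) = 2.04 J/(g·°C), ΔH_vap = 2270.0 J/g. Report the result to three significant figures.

q1 (heat water 53.0→100.0 °C): 169.1 × 4.18 × 47.0 = 33221 J
q2 (vaporize at 100 °C): 169.1 × 2270.0 = 383857 J
q3 (heat steam 100.0→160.0 °C): 169.1 × 2.04 × 60.0 = 20698 J
Total: 33221 + 383857 + 20698 = 437776 J = 438 kJ

q = 438 kJ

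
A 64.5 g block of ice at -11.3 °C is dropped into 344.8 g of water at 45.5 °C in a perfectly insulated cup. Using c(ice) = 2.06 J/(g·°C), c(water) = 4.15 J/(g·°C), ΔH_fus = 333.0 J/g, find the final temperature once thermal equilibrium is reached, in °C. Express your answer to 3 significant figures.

Heat to bring ice to 0 °C and melt it: q₁ = 64.5×2.06×11.3 + 64.5×333.0 = 22980 J
Heat the water can supply cooling to 0 °C: 344.8×4.15×45.5 = 65106.9 J > q₁, so all ice melts.
Energy balance: 344.8×4.15×(45.5 − T) = 22980 + 64.5×4.15×(T − 0)
1430.92(45.5 − T) = 22980 + 267.675 T
65106.9 − 22980 = 1698.595 T
T = 42126.9 / 1698.595 = 24.80 °C

T_f = 24.8 °C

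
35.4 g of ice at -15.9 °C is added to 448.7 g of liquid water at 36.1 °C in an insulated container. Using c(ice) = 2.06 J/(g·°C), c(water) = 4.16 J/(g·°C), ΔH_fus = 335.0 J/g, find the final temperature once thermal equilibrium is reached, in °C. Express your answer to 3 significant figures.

Heat to bring ice to 0 °C and melt it: q₁ = 35.4×2.06×15.9 + 35.4×335.0 = 13018 J
Heat the water can supply cooling to 0 °C: 448.7×4.16×36.1 = 67384.0 J > q₁, so all ice melts.
Energy balance: 448.7×4.16×(36.1 − T) = 13018 + 35.4×4.16×(T − 0)
1866.592(36.1 − T) = 13018 + 147.264 T
67384.0 − 13018 = 2013.856 T
T = 54366.0 / 2013.856 = 27.00 °C

T_f = 27.0 °C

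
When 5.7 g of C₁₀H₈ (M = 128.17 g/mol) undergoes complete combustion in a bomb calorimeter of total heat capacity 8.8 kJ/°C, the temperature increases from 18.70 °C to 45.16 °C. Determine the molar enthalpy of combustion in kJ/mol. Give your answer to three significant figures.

ΔH = -5240 kJ/mol

ΔT = 45.16 − 18.70 = 26.46 °C
q_cal = C_cal × ΔT = 8.8 × 26.46 = 232.848 kJ
n = 5.7 / 128.17 = 0.04447 mol
q_rxn = −q_cal = -232.848 kJ
ΔH = -232.848 / 0.04447 = -5236 kJ/mol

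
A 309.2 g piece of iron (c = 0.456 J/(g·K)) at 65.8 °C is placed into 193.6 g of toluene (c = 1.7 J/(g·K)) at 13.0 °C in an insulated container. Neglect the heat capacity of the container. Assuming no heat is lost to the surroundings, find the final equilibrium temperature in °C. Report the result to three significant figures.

T_f = 28.8 °C

Heat lost by iron = heat gained by toluene.
(309.2)(0.456)(65.8 − T) = (193.6)(1.7)(T − 13.0)
140.9952 (65.8 − T) = 329.12 (T − 13.0)
9277.5 − 140.9952 T = 329.12 T − 4278.6
13556.1 = 470.1152 T
T = 28.84 °C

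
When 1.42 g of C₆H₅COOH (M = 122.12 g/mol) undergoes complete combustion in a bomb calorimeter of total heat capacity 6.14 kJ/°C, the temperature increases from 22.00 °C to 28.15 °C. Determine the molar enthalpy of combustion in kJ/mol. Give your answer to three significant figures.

ΔT = 28.15 − 22.00 = 6.15 °C
q_cal = C_cal × ΔT = 6.14 × 6.15 = 37.761 kJ
n = 1.42 / 122.12 = 0.01163 mol
q_rxn = −q_cal = -37.761 kJ
ΔH = -37.761 / 0.01163 = -3247 kJ/mol

ΔH = -3250 kJ/mol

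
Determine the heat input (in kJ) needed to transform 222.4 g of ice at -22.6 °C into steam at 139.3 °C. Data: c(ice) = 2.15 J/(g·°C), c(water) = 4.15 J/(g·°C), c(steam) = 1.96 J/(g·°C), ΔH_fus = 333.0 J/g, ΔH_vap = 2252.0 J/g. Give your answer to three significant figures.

q = 695 kJ

q1 (heat ice -22.6→0.0 °C): 222.4 × 2.15 × 22.6 = 10806 J
q2 (melt at 0 °C): 222.4 × 333.0 = 74059 J
q3 (heat water 0.0→100.0 °C): 222.4 × 4.15 × 100.0 = 92296 J
q4 (vaporize at 100 °C): 222.4 × 2252.0 = 500845 J
q5 (heat steam 100.0→139.3 °C): 222.4 × 1.96 × 39.3 = 17131 J
Total: 10806 + 74059 + 92296 + 500845 + 17131 = 695137 J = 695 kJ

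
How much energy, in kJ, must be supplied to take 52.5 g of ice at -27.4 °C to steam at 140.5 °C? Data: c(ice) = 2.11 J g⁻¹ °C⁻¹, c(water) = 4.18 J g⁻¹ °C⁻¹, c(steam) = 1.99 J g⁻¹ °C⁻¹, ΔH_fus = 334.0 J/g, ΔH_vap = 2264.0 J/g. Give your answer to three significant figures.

q1 (heat ice -27.4→0.0 °C): 52.5 × 2.11 × 27.4 = 3035 J
q2 (melt at 0 °C): 52.5 × 334.0 = 17535 J
q3 (heat water 0.0→100.0 °C): 52.5 × 4.18 × 100.0 = 21945 J
q4 (vaporize at 100 °C): 52.5 × 2264.0 = 118860 J
q5 (heat steam 100.0→140.5 °C): 52.5 × 1.99 × 40.5 = 4231 J
Total: 3035 + 17535 + 21945 + 118860 + 4231 = 165606 J = 166 kJ

q = 166 kJ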